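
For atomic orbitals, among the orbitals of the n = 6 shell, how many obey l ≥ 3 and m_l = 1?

With n = 6 the allowed l are 0, 1, …, 5.
The (l, m_l) pairs meeting l ≥ 3 and m_l = 1 give: l=3 → 1; l=4 → 1; l=5 → 1.
Total orbitals: 1 + 1 + 1 = 3.

3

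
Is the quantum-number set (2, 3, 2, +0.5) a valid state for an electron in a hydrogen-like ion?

Not allowed

The orbital quantum number must satisfy 0 ≤ l ≤ n−1. With n = 2 the allowed l values are 0, 1, so l = 3 is out of range.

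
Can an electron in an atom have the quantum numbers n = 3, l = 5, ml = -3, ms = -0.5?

The orbital quantum number must satisfy 0 ≤ l ≤ n−1. With n = 3 the allowed l values are 0, 1, 2, so l = 5 is out of range.

Not allowed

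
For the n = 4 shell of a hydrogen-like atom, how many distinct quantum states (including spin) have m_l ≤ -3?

The (l, m_l) pairs meeting m_l ≤ -3 give: l=3 → 1.
Orbitals: 1. Each orbital carries two spin states, so 1 × 2 = 2 states.

2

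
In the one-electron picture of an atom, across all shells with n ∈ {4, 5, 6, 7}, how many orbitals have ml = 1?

Work shell by shell — for each n, count the (l, ml) pairs that satisfy ml = 1:
n=4 → 3; n=5 → 4; n=6 → 5; n=7 → 6.
Total orbitals: 3 + 4 + 5 + 6 = 18.

18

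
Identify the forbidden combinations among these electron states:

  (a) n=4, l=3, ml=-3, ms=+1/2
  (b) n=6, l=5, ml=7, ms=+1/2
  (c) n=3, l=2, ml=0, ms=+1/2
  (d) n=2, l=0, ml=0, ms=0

(b) and (d)

(b) has |ml| = 7 > l = 5, violating −l ≤ ml ≤ l.
(d) has ms = 0, but an electron's spin must be ±1/2.
The remaining sets (a), (c) satisfy all four rules.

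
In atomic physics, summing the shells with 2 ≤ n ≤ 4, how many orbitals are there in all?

29

Shell n has n² orbitals: 2²=4 + 3²=9 + 4²=16 = 29 orbitals.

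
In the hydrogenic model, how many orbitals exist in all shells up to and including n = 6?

91

Total orbitals = 1² + 2² + 3² + 4² + 5² + 6² = 91.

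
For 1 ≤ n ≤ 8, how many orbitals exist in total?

204

Total orbitals = 1² + 2² + 3² + 4² + 5² + 6² + 7² + 8² = 204.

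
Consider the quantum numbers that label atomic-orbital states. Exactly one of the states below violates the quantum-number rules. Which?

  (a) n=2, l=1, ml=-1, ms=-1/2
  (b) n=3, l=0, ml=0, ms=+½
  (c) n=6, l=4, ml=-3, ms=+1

(c)

(c) has ms = +1, but an electron's spin must be ±1/2.
The remaining sets (a), (b) satisfy all four rules.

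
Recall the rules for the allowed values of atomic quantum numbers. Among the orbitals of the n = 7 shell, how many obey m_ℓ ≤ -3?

The n = 7 shell has ℓ = 0 through 6; check each.
Orbitals with m_ℓ ≤ -3, by ℓ: ℓ=3 → 1; ℓ=4 → 2; ℓ=5 → 3; ℓ=6 → 4.
Total orbitals: 1 + 2 + 3 + 4 = 10.

10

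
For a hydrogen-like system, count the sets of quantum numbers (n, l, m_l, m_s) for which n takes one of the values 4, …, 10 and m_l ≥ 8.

For each n in the range, tally the orbitals obeying m_l ≥ 8:
n=9 → 1; n=10 → 3.
Orbitals: 1 + 3 = 4. Including both spin states (m_s = ±1/2) gives 2 × 4 = 8 states.

8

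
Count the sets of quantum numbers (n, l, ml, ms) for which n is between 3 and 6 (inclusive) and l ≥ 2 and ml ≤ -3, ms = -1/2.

Count contributing orbitals for each principal shell:
n=4 → 1; n=5 → 3; n=6 → 6.
Orbitals: 1 + 3 + 6 = 10. With ms fixed to -1/2 there is one state per orbital, so 10 states.

10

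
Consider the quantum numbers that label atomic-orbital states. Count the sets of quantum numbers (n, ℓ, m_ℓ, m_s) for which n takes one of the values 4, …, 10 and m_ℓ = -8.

6

Work shell by shell — for each n, count the (ℓ, m_ℓ) pairs that satisfy m_ℓ = -8:
n=9 → 1; n=10 → 2.
Orbitals: 1 + 2 = 3. Including both spin states (m_s = ±1/2) gives 2 × 3 = 6 states.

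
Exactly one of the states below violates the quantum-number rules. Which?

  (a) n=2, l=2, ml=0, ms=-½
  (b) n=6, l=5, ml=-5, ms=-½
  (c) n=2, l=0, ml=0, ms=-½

(a)

(a) has l = 2 ≥ n = 2, violating 0 ≤ l ≤ n−1.
The remaining sets (b), (c) satisfy all four rules.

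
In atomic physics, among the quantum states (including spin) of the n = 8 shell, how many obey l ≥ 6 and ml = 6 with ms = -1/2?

2

Go through l = 0, …, 7 (the values permitted for n = 8).
The (l, ml) pairs meeting l ≥ 6 and ml = 6 give: l=6 → 1; l=7 → 1.
Orbitals: 1 + 1 = 2. With ms fixed to a single value there is one state per orbital, giving 2 states.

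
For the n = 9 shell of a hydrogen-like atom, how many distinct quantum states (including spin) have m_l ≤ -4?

30

For n = 9, l ranges over 0 … 8.
The (l, m_l) pairs meeting m_l ≤ -4 give: l=4 → 1; l=5 → 2; l=6 → 3; l=7 → 4; l=8 → 5.
Orbitals: 1 + 2 + 3 + 4 + 5 = 15. Each orbital carries two spin states, so 15 × 2 = 30 states.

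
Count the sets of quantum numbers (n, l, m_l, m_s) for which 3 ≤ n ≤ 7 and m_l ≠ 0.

Treat each shell separately and count matching orbitals:
n=3 → 6; n=4 → 12; n=5 → 20; n=6 → 30; n=7 → 42.
Orbitals: 6 + 12 + 20 + 30 + 42 = 110. Including both spin states (m_s = ±1/2) gives 2 × 110 = 220 states.

220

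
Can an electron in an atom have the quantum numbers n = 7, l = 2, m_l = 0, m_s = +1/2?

Yes

n = 7 is a positive integer. l = 2 satisfies 0 ≤ l ≤ n−1 = 6. m_l = 0 lies in the range −l … +l (here −2 … 2). m_s = +1/2 is one of ±1/2.
All four constraints are satisfied.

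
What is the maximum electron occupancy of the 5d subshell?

A subshell with ℓ = 2 has 2ℓ+1 = 5 orbitals, each holding 2 electrons (spin ±1/2), so 5 × 2 = 10.

10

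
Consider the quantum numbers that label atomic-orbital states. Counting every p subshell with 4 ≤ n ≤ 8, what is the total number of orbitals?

A p subshell (l = 1) exists for every n ≥ 2, so shells n = 4, 5, 6, 7, 8 each contribute one — 5 subshells.
Since each p subshell has 2·1+1 = 3 orbitals, the total is 5 × 3 = 15.

15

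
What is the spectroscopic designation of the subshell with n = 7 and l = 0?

l = 0 corresponds to the letter 's', so the subshell is 7s.

7s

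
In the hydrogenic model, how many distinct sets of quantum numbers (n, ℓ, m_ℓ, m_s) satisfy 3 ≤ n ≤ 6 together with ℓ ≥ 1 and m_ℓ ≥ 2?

Go shell by shell, enumerating (ℓ, m_ℓ) with ℓ ≥ 1 and m_ℓ ≥ 2:
n=3 → 1; n=4 → 3; n=5 → 6; n=6 → 10.
Orbitals: 1 + 3 + 6 + 10 = 20. Including both spin states (m_s = ±1/2) gives 2 × 20 = 40 states.

40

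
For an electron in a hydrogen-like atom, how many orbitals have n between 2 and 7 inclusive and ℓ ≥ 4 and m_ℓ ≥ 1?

Count contributing orbitals for each principal shell:
n=5 → 4; n=6 → 9; n=7 → 15.
Total orbitals: 4 + 9 + 15 = 28.

28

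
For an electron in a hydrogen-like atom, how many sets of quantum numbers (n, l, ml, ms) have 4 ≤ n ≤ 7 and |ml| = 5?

12

Go shell by shell, enumerating (l, ml) with |ml| = 5:
n=6 → 2; n=7 → 4.
Orbitals: 2 + 4 = 6. Including both spin states (ms = ±1/2) gives 2 × 6 = 12 states.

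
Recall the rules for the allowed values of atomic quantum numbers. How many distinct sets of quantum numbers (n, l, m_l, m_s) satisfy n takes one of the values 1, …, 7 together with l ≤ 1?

Per-shell orbital counts meeting the constraint:
n=1 → 1; n=2 → 4; n=3 → 4; n=4 → 4; n=5 → 4; n=6 → 4; n=7 → 4.
Orbitals: 1 + 4 + 4 + 4 + 4 + 4 + 4 = 25. Including both spin states (m_s = ±1/2) gives 2 × 25 = 50 states.

50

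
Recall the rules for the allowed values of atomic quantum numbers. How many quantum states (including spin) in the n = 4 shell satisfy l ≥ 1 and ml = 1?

6

Go through l = 0, …, 3 (the values permitted for n = 4).
Orbitals with l ≥ 1 and ml = 1, by l: l=1 → 1; l=2 → 1; l=3 → 1.
Orbitals: 1 + 1 + 1 = 3. Each orbital carries two spin states, so 3 × 2 = 6 states.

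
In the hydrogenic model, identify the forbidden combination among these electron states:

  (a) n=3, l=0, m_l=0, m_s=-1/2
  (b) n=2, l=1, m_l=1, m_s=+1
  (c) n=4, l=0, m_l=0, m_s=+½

(b) has m_s = +1, but an electron's spin must be ±1/2.
The remaining sets (a), (c) satisfy all four rules.

(b)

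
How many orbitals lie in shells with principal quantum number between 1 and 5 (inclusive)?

Shell n has n² orbitals: 1²=1 + 2²=4 + 3²=9 + 4²=16 + 5²=25 = 55 orbitals.

55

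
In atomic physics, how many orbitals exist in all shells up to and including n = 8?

Total orbitals = 1² + 2² + 3² + 4² + 5² + 6² + 7² + 8² = 204.

204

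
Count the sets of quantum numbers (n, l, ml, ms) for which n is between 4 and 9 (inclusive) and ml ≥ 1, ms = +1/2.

Treat each shell separately and count matching orbitals:
n=4 → 6; n=5 → 10; n=6 → 15; n=7 → 21; n=8 → 28; n=9 → 36.
Orbitals: 6 + 10 + 15 + 21 + 28 + 36 = 116. With ms fixed to +1/2 there is one state per orbital, so 116 states.

116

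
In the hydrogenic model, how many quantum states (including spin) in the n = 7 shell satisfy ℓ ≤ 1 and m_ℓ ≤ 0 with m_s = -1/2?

3

With n = 7 the allowed ℓ are 0, 1, …, 6.
Orbitals with ℓ ≤ 1 and m_ℓ ≤ 0, by ℓ: ℓ=0 → 1; ℓ=1 → 2.
Orbitals: 1 + 2 = 3. With m_s fixed to a single value there is one state per orbital, giving 3 states.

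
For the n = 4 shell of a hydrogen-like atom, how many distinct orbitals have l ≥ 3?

7

Go through l = 0, …, 3 (the values permitted for n = 4).
Orbitals with l ≥ 3, by l: l=3 → 7.
Total orbitals: 7.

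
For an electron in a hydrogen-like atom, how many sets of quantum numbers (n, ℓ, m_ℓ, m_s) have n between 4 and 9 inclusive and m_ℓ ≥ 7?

Work shell by shell — for each n, count the (ℓ, m_ℓ) pairs that satisfy m_ℓ ≥ 7:
n=8 → 1; n=9 → 3.
Orbitals: 1 + 3 = 4. Including both spin states (m_s = ±1/2) gives 2 × 4 = 8 states.

8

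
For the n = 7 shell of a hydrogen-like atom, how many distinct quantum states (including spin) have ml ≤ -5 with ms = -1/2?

For n = 7, l ranges over 0 … 6.
Per l-value: l=5 → 1; l=6 → 2.
Orbitals: 1 + 2 = 3. With ms fixed to a single value there is one state per orbital, giving 3 states.

3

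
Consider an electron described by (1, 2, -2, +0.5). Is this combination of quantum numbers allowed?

The orbital quantum number must satisfy 0 ≤ l ≤ n−1. With n = 1 the allowed l values are 0, so l = 2 is out of range.

Invalid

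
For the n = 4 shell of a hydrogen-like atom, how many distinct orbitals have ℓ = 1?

3

With n = 4 the allowed ℓ are 0, 1, …, 3.
The (ℓ, m_ℓ) pairs meeting ℓ = 1 give: ℓ=1 → 3.
Total orbitals: 3.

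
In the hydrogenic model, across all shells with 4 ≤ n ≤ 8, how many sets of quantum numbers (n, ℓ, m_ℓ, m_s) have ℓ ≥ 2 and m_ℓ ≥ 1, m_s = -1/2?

Per-shell orbital counts meeting the constraint:
n=4 → 5; n=5 → 9; n=6 → 14; n=7 → 20; n=8 → 27.
Orbitals: 5 + 9 + 14 + 20 + 27 = 75. With m_s fixed to -1/2 there is one state per orbital, so 75 states.

75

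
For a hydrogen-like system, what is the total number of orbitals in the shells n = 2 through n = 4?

Shell n has n² orbitals: 2²=4 + 3²=9 + 4²=16 = 29 orbitals.

29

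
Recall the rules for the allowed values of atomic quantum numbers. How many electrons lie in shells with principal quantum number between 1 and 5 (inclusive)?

110

Shell n has n² orbitals: 1²=1 + 2²=4 + 3²=9 + 4²=16 + 5²=25 = 55 orbitals.
Two spin states per orbital: 2 × 55 = 110 electrons.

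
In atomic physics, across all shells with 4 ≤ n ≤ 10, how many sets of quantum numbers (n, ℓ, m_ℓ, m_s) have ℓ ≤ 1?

Count contributing orbitals for each principal shell:
n=4 → 4; n=5 → 4; n=6 → 4; n=7 → 4; n=8 → 4; n=9 → 4; n=10 → 4.
Orbitals: 4 + 4 + 4 + 4 + 4 + 4 + 4 = 28. Including both spin states (m_s = ±1/2) gives 2 × 28 = 56 states.

56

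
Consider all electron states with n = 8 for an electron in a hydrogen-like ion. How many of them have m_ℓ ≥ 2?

42

With n = 8 the allowed ℓ are 0, 1, …, 7.
The (ℓ, m_ℓ) pairs meeting m_ℓ ≥ 2 give: ℓ=2 → 1; ℓ=3 → 2; ℓ=4 → 3; ℓ=5 → 4; ℓ=6 → 5; ℓ=7 → 6.
Orbitals: 1 + 2 + 3 + 4 + 5 + 6 = 21. Each orbital carries two spin states, so 21 × 2 = 42 states.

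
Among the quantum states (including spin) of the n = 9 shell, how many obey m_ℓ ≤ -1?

With n = 9 the allowed ℓ are 0, 1, …, 8.
Per ℓ-value: ℓ=1 → 1; ℓ=2 → 2; ℓ=3 → 3; ℓ=4 → 4; ℓ=5 → 5; ℓ=6 → 6; ℓ=7 → 7; ℓ=8 → 8.
Orbitals: 1 + 2 + 3 + 4 + 5 + 6 + 7 + 8 = 36. Each orbital carries two spin states, so 36 × 2 = 72 states.

72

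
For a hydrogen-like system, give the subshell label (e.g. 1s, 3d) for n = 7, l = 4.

7g

l = 4 corresponds to the letter 'g', so the subshell is 7g.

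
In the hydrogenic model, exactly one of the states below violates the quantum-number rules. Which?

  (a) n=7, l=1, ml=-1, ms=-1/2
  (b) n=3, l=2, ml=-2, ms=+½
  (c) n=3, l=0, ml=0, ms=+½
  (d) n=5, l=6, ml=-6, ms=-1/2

(d)

(d) has l = 6 ≥ n = 5, violating 0 ≤ l ≤ n−1.
The remaining sets (a), (b), (c) satisfy all four rules.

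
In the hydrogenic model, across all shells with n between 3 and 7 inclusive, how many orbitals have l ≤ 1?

20

Count contributing orbitals for each principal shell:
n=3 → 4; n=4 → 4; n=5 → 4; n=6 → 4; n=7 → 4.
Total orbitals: 4 + 4 + 4 + 4 + 4 = 20.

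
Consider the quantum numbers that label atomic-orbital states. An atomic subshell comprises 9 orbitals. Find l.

2l+1 = 9 gives l = 4.

l = 4 (g)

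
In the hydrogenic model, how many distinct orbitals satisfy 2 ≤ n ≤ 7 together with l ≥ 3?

90

Work shell by shell — for each n, count the (l, ml) pairs that satisfy l ≥ 3:
n=4 → 7; n=5 → 16; n=6 → 27; n=7 → 40.
Total orbitals: 7 + 16 + 27 + 40 = 90.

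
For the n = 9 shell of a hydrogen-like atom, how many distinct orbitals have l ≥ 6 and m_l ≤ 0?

For n = 9, l ranges over 0 … 8.
The (l, m_l) pairs meeting l ≥ 6 and m_l ≤ 0 give: l=6 → 7; l=7 → 8; l=8 → 9.
Total orbitals: 7 + 8 + 9 = 24.

24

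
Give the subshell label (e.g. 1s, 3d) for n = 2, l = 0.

2s

l = 0 corresponds to the letter 's', so the subshell is 2s.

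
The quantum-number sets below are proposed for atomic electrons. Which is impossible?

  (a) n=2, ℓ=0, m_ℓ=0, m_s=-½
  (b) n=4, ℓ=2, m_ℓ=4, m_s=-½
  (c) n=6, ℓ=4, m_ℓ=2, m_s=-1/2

(b) has |m_ℓ| = 4 > ℓ = 2, violating −ℓ ≤ m_ℓ ≤ ℓ.
The remaining sets (a), (c) satisfy all four rules.

(b)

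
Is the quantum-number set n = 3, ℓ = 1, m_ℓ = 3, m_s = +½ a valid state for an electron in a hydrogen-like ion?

The magnetic quantum number must satisfy −ℓ ≤ m_ℓ ≤ ℓ. With ℓ = 1, m_ℓ can only be -1, 0, 1, so m_ℓ = 3 is forbidden.

Invalid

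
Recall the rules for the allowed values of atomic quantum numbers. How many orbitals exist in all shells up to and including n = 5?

55

Total orbitals = 1² + 2² + 3² + 4² + 5² = 55.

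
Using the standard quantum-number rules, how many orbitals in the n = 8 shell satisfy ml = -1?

7

The n = 8 shell has l = 0 through 7; check each.
Orbitals with ml = -1, by l: l=1 → 1; l=2 → 1; l=3 → 1; l=4 → 1; l=5 → 1; l=6 → 1; l=7 → 1.
Total orbitals: 1 + 1 + 1 + 1 + 1 + 1 + 1 = 7.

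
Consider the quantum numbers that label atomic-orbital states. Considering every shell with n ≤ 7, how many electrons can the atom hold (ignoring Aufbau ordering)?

Total orbitals = 1² + 2² + 3² + 4² + 5² + 6² + 7² = 140. Doubling for spin gives 280 electrons.

280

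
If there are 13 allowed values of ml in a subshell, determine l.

l = 6

ml ranges over 2l+1 integers, so 2l+1 = 13 ⇒ l = 6.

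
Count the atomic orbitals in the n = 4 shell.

16

The n = 4 shell contains n² = 4² = 16 orbitals.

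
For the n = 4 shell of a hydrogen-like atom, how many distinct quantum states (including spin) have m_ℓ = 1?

Go through ℓ = 0, …, 3 (the values permitted for n = 4).
The (ℓ, m_ℓ) pairs meeting m_ℓ = 1 give: ℓ=1 → 1; ℓ=2 → 1; ℓ=3 → 1.
Orbitals: 1 + 1 + 1 = 3. Each orbital carries two spin states, so 3 × 2 = 6 states.

6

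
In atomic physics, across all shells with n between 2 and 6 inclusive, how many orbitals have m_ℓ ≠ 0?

Count contributing orbitals for each principal shell:
n=2 → 2; n=3 → 6; n=4 → 12; n=5 → 20; n=6 → 30.
Total orbitals: 2 + 6 + 12 + 20 + 30 = 70.

70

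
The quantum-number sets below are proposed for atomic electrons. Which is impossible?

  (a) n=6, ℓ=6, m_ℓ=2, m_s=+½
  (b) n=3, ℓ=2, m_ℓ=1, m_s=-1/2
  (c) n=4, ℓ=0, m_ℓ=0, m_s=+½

(a)

(a) has ℓ = 6 ≥ n = 6, violating 0 ≤ ℓ ≤ n−1.
The remaining sets (b), (c) satisfy all four rules.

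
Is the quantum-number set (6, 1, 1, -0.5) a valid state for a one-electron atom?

n = 6 is a positive integer. ℓ = 1 satisfies 0 ≤ ℓ ≤ n−1 = 5. m_ℓ = 1 lies in the range −ℓ … +ℓ (here −1 … 1). m_s = -1/2 is one of ±1/2.
All four constraints are satisfied.

Valid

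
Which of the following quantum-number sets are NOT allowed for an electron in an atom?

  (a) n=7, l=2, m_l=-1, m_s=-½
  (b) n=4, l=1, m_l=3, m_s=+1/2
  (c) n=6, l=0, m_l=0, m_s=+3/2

(b) has |m_l| = 3 > l = 1, violating −l ≤ m_l ≤ l.
(c) has m_s = +3/2, but an electron's spin must be ±1/2.
The remaining set (a) satisfies all four rules.

(b) and (c)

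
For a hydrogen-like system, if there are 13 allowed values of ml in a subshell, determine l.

l = 6 (i)

ml ranges over 2l+1 integers, so 2l+1 = 13 ⇒ l = 6.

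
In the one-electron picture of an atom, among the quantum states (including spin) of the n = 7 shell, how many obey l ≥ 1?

Go through l = 0, …, 6 (the values permitted for n = 7).
Orbitals with l ≥ 1, by l: l=1 → 3; l=2 → 5; l=3 → 7; l=4 → 9; l=5 → 11; l=6 → 13.
Orbitals: 3 + 5 + 7 + 9 + 11 + 13 = 48. Each orbital carries two spin states, so 48 × 2 = 96 states.

96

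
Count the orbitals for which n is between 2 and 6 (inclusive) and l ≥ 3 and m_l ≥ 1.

Treat each shell separately and count matching orbitals:
n=4 → 3; n=5 → 7; n=6 → 12.
Total orbitals: 3 + 7 + 12 = 22.

22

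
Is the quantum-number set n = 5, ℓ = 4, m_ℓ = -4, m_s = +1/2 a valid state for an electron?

Allowed

n = 5 is a positive integer. ℓ = 4 satisfies 0 ≤ ℓ ≤ n−1 = 4. m_ℓ = -4 lies in the range −ℓ … +ℓ (here −4 … 4). m_s = +1/2 is one of ±1/2.
All four constraints are satisfied.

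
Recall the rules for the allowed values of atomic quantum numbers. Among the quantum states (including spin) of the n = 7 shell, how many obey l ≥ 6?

With n = 7 the allowed l are 0, 1, …, 6.
Orbitals with l ≥ 6, by l: l=6 → 13.
Orbitals: 13. Each orbital carries two spin states, so 13 × 2 = 26 states.

26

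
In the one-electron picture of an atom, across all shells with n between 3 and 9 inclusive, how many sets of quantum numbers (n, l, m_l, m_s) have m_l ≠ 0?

Per-shell orbital counts meeting the constraint:
n=3 → 6; n=4 → 12; n=5 → 20; n=6 → 30; n=7 → 42; n=8 → 56; n=9 → 72.
Orbitals: 6 + 12 + 20 + 30 + 42 + 56 + 72 = 238. Including both spin states (m_s = ±1/2) gives 2 × 238 = 476 states.

476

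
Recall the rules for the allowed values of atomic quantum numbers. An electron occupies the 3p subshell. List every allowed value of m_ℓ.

The 3p subshell has ℓ = 1, and m_ℓ takes every integer from −ℓ to +ℓ. With ℓ = 1 that gives the 3 values -1, 0, 1.

-1, 0, 1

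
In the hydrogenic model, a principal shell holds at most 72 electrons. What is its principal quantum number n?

n = 6

2n² = 72 ⇒ n² = 36 ⇒ n = 6.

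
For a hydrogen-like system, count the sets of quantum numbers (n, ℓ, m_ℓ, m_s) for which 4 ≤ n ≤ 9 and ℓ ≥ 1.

Per-shell orbital counts meeting the constraint:
n=4 → 15; n=5 → 24; n=6 → 35; n=7 → 48; n=8 → 63; n=9 → 80.
Orbitals: 15 + 24 + 35 + 48 + 63 + 80 = 265. Including both spin states (m_s = ±1/2) gives 2 × 265 = 530 states.

530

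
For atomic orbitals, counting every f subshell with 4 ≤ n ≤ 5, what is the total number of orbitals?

An f subshell (l = 3) exists for every n ≥ 4, so shells n = 4, 5 each contribute one — 2 subshells.
Since each f subshell has 2·3+1 = 7 orbitals, the total is 2 × 7 = 14.

14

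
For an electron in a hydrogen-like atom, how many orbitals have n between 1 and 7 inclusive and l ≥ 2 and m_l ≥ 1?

Go shell by shell, enumerating (l, m_l) with l ≥ 2 and m_l ≥ 1:
n=3 → 2; n=4 → 5; n=5 → 9; n=6 → 14; n=7 → 20.
Total orbitals: 2 + 5 + 9 + 14 + 20 = 50.

50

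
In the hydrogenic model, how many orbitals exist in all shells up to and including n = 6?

Total orbitals = 1² + 2² + 3² + 4² + 5² + 6² = 91.

91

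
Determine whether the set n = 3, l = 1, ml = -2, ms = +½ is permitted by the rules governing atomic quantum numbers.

The magnetic quantum number must satisfy −l ≤ ml ≤ l. With l = 1, ml can only be -1, 0, 1, so ml = -2 is forbidden.

No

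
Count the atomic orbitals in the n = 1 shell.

The n = 1 shell contains n² = 1² = 1 orbital.

1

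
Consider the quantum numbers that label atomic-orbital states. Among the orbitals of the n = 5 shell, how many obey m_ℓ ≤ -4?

1

The n = 5 shell has ℓ = 0 through 4; check each.
The (ℓ, m_ℓ) pairs meeting m_ℓ ≤ -4 give: ℓ=4 → 1.
Total orbitals: 1.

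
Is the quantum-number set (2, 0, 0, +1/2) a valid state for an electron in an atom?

Yes

n = 2 is a positive integer. l = 0 satisfies 0 ≤ l ≤ n−1 = 1. ml = 0 lies in the range −l … +l (here 0). ms = +1/2 is one of ±1/2.
All four constraints are satisfied.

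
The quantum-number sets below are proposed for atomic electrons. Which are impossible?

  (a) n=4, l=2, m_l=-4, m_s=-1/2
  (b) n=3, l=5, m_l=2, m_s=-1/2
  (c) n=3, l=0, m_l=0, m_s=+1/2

(a) and (b)

(a) has |m_l| = 4 > l = 2, violating −l ≤ m_l ≤ l.
(b) has l = 5 ≥ n = 3, violating 0 ≤ l ≤ n−1.
The remaining set (c) satisfies all four rules.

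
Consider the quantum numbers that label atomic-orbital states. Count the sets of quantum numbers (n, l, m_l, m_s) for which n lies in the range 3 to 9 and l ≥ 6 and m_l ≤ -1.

Treat each shell separately and count matching orbitals:
n=7 → 6; n=8 → 13; n=9 → 21.
Orbitals: 6 + 13 + 21 = 40. Including both spin states (m_s = ±1/2) gives 2 × 40 = 80 states.

80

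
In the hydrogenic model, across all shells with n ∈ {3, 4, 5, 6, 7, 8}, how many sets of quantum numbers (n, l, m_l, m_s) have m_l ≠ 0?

332

Treat each shell separately and count matching orbitals:
n=3 → 6; n=4 → 12; n=5 → 20; n=6 → 30; n=7 → 42; n=8 → 56.
Orbitals: 6 + 12 + 20 + 30 + 42 + 56 = 166. Including both spin states (m_s = ±1/2) gives 2 × 166 = 332 states.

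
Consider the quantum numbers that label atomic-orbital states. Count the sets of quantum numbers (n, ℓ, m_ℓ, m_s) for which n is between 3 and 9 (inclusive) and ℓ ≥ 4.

350

For each n in the range, tally the orbitals obeying ℓ ≥ 4:
n=5 → 9; n=6 → 20; n=7 → 33; n=8 → 48; n=9 → 65.
Orbitals: 9 + 20 + 33 + 48 + 65 = 175. Including both spin states (m_s = ±1/2) gives 2 × 175 = 350 states.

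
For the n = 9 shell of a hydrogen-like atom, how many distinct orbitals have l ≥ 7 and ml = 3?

2

With n = 9 the allowed l are 0, 1, …, 8.
Orbitals with l ≥ 7 and ml = 3, by l: l=7 → 1; l=8 → 1.
Total orbitals: 1 + 1 = 2.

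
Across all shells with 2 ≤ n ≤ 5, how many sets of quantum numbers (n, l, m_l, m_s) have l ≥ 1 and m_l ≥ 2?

Treat each shell separately and count matching orbitals:
n=3 → 1; n=4 → 3; n=5 → 6.
Orbitals: 1 + 3 + 6 = 10. Including both spin states (m_s = ±1/2) gives 2 × 10 = 20 states.

20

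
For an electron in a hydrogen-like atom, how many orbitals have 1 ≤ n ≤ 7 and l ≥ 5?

35

Work shell by shell — for each n, count the (l, ml) pairs that satisfy l ≥ 5:
n=6 → 11; n=7 → 24.
Total orbitals: 11 + 24 = 35.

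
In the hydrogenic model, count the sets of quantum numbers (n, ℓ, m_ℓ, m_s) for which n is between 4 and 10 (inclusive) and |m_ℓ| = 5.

60

Count contributing orbitals for each principal shell:
n=6 → 2; n=7 → 4; n=8 → 6; n=9 → 8; n=10 → 10.
Orbitals: 2 + 4 + 6 + 8 + 10 = 30. Including both spin states (m_s = ±1/2) gives 2 × 30 = 60 states.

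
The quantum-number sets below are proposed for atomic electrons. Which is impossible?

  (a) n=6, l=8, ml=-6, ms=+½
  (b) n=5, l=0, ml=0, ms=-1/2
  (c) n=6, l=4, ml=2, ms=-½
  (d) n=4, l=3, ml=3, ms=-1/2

(a)

(a) has l = 8 ≥ n = 6, violating 0 ≤ l ≤ n−1.
The remaining sets (b), (c), (d) satisfy all four rules.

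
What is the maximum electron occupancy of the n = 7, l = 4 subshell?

A subshell with l = 4 has 2l+1 = 9 orbitals, each holding 2 electrons (spin ±1/2), so 9 × 2 = 18.

18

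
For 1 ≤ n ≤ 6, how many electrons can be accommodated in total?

Total orbitals = 1² + 2² + 3² + 4² + 5² + 6² = 91. Doubling for spin gives 182 electrons.

182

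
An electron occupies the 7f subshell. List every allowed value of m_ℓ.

-3, -2, -1, 0, 1, 2, 3

The 7f subshell has ℓ = 3, and m_ℓ takes every integer from −ℓ to +ℓ. With ℓ = 3 that gives the 7 values -3, -2, -1, 0, 1, 2, 3.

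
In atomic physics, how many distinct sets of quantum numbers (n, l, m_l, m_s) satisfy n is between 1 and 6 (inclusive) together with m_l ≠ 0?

140

Count contributing orbitals for each principal shell:
n=2 → 2; n=3 → 6; n=4 → 12; n=5 → 20; n=6 → 30.
Orbitals: 2 + 6 + 12 + 20 + 30 = 70. Including both spin states (m_s = ±1/2) gives 2 × 70 = 140 states.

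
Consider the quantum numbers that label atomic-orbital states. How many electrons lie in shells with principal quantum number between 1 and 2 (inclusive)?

10

Shell n has n² orbitals: 1²=1 + 2²=4 = 5 orbitals.
Two spin states per orbital: 2 × 5 = 10 electrons.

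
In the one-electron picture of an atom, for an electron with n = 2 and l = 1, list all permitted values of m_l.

m_l takes every integer from −l to +l. With l = 1 that gives the 3 values -1, 0, 1.

-1, 0, 1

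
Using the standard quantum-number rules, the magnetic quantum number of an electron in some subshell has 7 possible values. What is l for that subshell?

m_l ranges over 2l+1 integers, so 2l+1 = 7 ⇒ l = 3.

l = 3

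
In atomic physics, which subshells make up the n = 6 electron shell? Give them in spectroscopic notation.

6s, 6p, 6d, 6f, 6g, 6h

For n = 6, ℓ runs from 0 to 5. In spectroscopic notation ℓ = 0,1,2,… ↔ s,p,d,f,g,h,i, so the subshells are 6s, 6p, 6d, 6f, 6g, 6h.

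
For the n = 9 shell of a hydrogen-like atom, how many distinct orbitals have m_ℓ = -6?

3

The n = 9 shell has ℓ = 0 through 8; check each.
Per ℓ-value: ℓ=6 → 1; ℓ=7 → 1; ℓ=8 → 1.
Total orbitals: 1 + 1 + 1 = 3.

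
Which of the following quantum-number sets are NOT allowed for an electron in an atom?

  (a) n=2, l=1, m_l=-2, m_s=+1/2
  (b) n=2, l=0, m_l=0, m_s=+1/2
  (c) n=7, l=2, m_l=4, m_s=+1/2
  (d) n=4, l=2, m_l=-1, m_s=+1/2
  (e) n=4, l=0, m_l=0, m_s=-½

(a) and (c)

(a) has |m_l| = 2 > l = 1, violating −l ≤ m_l ≤ l.
(c) has |m_l| = 4 > l = 2, violating −l ≤ m_l ≤ l.
The remaining sets (b), (d), (e) satisfy all four rules.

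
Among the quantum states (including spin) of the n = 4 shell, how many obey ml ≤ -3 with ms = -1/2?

Go through l = 0, …, 3 (the values permitted for n = 4).
Orbitals with ml ≤ -3, by l: l=3 → 1.
Orbitals: 1. With ms fixed to a single value there is one state per orbital, giving 1 state.

1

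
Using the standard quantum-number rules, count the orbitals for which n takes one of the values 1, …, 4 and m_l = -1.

Treat each shell separately and count matching orbitals:
n=2 → 1; n=3 → 2; n=4 → 3.
Total orbitals: 1 + 2 + 3 = 6.

6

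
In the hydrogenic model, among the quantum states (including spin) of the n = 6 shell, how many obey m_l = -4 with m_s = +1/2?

2

Go through l = 0, …, 5 (the values permitted for n = 6).
Per l-value: l=4 → 1; l=5 → 1.
Orbitals: 1 + 1 = 2. With m_s fixed to a single value there is one state per orbital, giving 2 states.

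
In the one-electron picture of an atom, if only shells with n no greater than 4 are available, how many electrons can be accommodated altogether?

Total orbitals = 1² + 2² + 3² + 4² = 30. Doubling for spin gives 60 electrons.

60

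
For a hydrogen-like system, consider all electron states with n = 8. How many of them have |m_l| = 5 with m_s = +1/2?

Orbitals with |m_l| = 5, by l: l=5 → 2; l=6 → 2; l=7 → 2.
Orbitals: 2 + 2 + 2 = 6. With m_s fixed to a single value there is one state per orbital, giving 6 states.

6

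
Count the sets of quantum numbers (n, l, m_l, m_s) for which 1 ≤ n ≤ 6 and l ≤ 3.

124

For each n in the range, tally the orbitals obeying l ≤ 3:
n=1 → 1; n=2 → 4; n=3 → 9; n=4 → 16; n=5 → 16; n=6 → 16.
Orbitals: 1 + 4 + 9 + 16 + 16 + 16 = 62. Including both spin states (m_s = ±1/2) gives 2 × 62 = 124 states.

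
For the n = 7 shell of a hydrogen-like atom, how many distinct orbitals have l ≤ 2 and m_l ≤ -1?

3

For n = 7, l ranges over 0 … 6.
The (l, m_l) pairs meeting l ≤ 2 and m_l ≤ -1 give: l=1 → 1; l=2 → 2.
Total orbitals: 1 + 2 = 3.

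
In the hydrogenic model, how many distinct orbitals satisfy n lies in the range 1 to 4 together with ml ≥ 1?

10

Count contributing orbitals for each principal shell:
n=2 → 1; n=3 → 3; n=4 → 6.
Total orbitals: 1 + 3 + 6 = 10.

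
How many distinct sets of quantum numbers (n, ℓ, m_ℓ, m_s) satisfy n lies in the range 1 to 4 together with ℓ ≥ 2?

34

Treat each shell separately and count matching orbitals:
n=3 → 5; n=4 → 12.
Orbitals: 5 + 12 = 17. Including both spin states (m_s = ±1/2) gives 2 × 17 = 34 states.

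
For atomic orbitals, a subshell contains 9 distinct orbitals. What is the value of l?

2l+1 = 9 gives l = 4.

l = 4 (g)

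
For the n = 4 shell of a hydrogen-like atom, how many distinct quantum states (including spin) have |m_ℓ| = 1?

The n = 4 shell has ℓ = 0 through 3; check each.
Contributions: ℓ=1 → 2; ℓ=2 → 2; ℓ=3 → 2.
Orbitals: 2 + 2 + 2 = 6. Each orbital carries two spin states, so 6 × 2 = 12 states.

12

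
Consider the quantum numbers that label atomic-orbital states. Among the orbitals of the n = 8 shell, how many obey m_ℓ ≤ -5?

The n = 8 shell has ℓ = 0 through 7; check each.
Orbitals with m_ℓ ≤ -5, by ℓ: ℓ=5 → 1; ℓ=6 → 2; ℓ=7 → 3.
Total orbitals: 1 + 2 + 3 = 6.

6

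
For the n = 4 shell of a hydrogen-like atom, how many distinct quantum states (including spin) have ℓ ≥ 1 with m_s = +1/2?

15

Go through ℓ = 0, …, 3 (the values permitted for n = 4).
The (ℓ, m_ℓ) pairs meeting ℓ ≥ 1 give: ℓ=1 → 3; ℓ=2 → 5; ℓ=3 → 7.
Orbitals: 3 + 5 + 7 = 15. With m_s fixed to a single value there is one state per orbital, giving 15 states.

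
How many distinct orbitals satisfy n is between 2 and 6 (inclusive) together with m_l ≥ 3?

For each n in the range, tally the orbitals obeying m_l ≥ 3:
n=4 → 1; n=5 → 3; n=6 → 6.
Total orbitals: 1 + 3 + 6 = 10.

10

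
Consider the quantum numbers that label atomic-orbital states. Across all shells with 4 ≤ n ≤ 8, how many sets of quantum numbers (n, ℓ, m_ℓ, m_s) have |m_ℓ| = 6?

12

Count contributing orbitals for each principal shell:
n=7 → 2; n=8 → 4.
Orbitals: 2 + 4 = 6. Including both spin states (m_s = ±1/2) gives 2 × 6 = 12 states.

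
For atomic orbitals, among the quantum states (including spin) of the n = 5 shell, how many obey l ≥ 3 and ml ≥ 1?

Per l-value: l=3 → 3; l=4 → 4.
Orbitals: 3 + 4 = 7. Each orbital carries two spin states, so 7 × 2 = 14 states.

14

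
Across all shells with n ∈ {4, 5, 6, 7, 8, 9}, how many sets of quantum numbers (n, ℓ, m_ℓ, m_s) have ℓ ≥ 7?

Count contributing orbitals for each principal shell:
n=8 → 15; n=9 → 32.
Orbitals: 15 + 32 = 47. Including both spin states (m_s = ±1/2) gives 2 × 47 = 94 states.

94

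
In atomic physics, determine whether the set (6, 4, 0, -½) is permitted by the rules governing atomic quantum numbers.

n = 6 is a positive integer. l = 4 satisfies 0 ≤ l ≤ n−1 = 5. ml = 0 lies in the range −l … +l (here −4 … 4). ms = -1/2 is one of ±1/2.
All four constraints are satisfied.

Yes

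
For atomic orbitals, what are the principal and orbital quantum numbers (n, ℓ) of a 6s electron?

The leading integer gives n = 6; the letter 's' means ℓ = 0.

n = 6, ℓ = 0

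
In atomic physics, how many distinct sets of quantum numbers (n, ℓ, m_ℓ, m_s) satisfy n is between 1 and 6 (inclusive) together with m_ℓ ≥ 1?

70

Per-shell orbital counts meeting the constraint:
n=2 → 1; n=3 → 3; n=4 → 6; n=5 → 10; n=6 → 15.
Orbitals: 1 + 3 + 6 + 10 + 15 = 35. Including both spin states (m_s = ±1/2) gives 2 × 35 = 70 states.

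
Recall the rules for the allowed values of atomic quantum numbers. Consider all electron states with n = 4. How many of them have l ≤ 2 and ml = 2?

Go through l = 0, …, 3 (the values permitted for n = 4).
Orbitals with l ≤ 2 and ml = 2, by l: l=2 → 1.
Orbitals: 1. Each orbital carries two spin states, so 1 × 2 = 2 states.

2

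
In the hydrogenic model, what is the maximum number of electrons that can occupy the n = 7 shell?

A shell holds 2n² electrons: 2 × 7² = 2 × 49 = 98.

98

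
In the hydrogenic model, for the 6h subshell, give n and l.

The leading integer gives n = 6; the letter 'h' means l = 5.

n = 6, l = 5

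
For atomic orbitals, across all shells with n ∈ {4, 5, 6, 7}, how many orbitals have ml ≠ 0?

Count contributing orbitals for each principal shell:
n=4 → 12; n=5 → 20; n=6 → 30; n=7 → 42.
Total orbitals: 12 + 20 + 30 + 42 = 104.

104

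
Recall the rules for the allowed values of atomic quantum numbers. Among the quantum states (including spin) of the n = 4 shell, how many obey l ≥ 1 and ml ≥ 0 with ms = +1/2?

With n = 4 the allowed l are 0, 1, …, 3.
Orbitals with l ≥ 1 and ml ≥ 0, by l: l=1 → 2; l=2 → 3; l=3 → 4.
Orbitals: 2 + 3 + 4 = 9. With ms fixed to a single value there is one state per orbital, giving 9 states.

9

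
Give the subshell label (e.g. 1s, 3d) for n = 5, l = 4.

l = 4 corresponds to the letter 'g', so the subshell is 5g.

5g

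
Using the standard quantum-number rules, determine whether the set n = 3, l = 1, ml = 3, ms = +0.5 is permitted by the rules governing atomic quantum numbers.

The magnetic quantum number must satisfy −l ≤ ml ≤ l. With l = 1, ml can only be -1, 0, 1, so ml = 3 is forbidden.

Invalid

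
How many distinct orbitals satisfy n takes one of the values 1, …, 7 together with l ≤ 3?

Go shell by shell, enumerating (l, ml) with l ≤ 3:
n=1 → 1; n=2 → 4; n=3 → 9; n=4 → 16; n=5 → 16; n=6 → 16; n=7 → 16.
Total orbitals: 1 + 4 + 9 + 16 + 16 + 16 + 16 = 78.

78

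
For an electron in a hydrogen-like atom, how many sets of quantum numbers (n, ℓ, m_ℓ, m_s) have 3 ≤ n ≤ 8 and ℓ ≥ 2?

350

Work shell by shell — for each n, count the (ℓ, m_ℓ) pairs that satisfy ℓ ≥ 2:
n=3 → 5; n=4 → 12; n=5 → 21; n=6 → 32; n=7 → 45; n=8 → 60.
Orbitals: 5 + 12 + 21 + 32 + 45 + 60 = 175. Including both spin states (m_s = ±1/2) gives 2 × 175 = 350 states.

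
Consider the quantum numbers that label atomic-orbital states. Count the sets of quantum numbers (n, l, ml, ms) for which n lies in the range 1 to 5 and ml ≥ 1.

40

Go shell by shell, enumerating (l, ml) with ml ≥ 1:
n=2 → 1; n=3 → 3; n=4 → 6; n=5 → 10.
Orbitals: 1 + 3 + 6 + 10 = 20. Including both spin states (ms = ±1/2) gives 2 × 20 = 40 states.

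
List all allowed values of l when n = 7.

l is an integer with 0 ≤ l ≤ n−1, so for n = 7: l = 0, 1, 2, 3, 4, 5, 6.

0, 1, 2, 3, 4, 5, 6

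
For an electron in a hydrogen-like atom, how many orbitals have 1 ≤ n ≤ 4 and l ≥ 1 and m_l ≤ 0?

16

Per-shell orbital counts meeting the constraint:
n=2 → 2; n=3 → 5; n=4 → 9.
Total orbitals: 2 + 5 + 9 = 16.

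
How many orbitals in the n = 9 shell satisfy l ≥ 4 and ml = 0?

5

The n = 9 shell has l = 0 through 8; check each.
Per l-value: l=4 → 1; l=5 → 1; l=6 → 1; l=7 → 1; l=8 → 1.
Total orbitals: 1 + 1 + 1 + 1 + 1 = 5.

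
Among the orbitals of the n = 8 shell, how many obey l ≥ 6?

The n = 8 shell has l = 0 through 7; check each.
Contributions: l=6 → 13; l=7 → 15.
Total orbitals: 13 + 15 = 28.

28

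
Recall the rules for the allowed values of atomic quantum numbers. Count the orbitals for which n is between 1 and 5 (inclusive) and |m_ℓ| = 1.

Treat each shell separately and count matching orbitals:
n=2 → 2; n=3 → 4; n=4 → 6; n=5 → 8.
Total orbitals: 2 + 4 + 6 + 8 = 20.

20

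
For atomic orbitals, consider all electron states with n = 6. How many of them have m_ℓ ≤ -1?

30

The (ℓ, m_ℓ) pairs meeting m_ℓ ≤ -1 give: ℓ=1 → 1; ℓ=2 → 2; ℓ=3 → 3; ℓ=4 → 4; ℓ=5 → 5.
Orbitals: 1 + 2 + 3 + 4 + 5 = 15. Each orbital carries two spin states, so 15 × 2 = 30 states.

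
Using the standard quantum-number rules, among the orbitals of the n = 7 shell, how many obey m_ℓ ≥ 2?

The n = 7 shell has ℓ = 0 through 6; check each.
The (ℓ, m_ℓ) pairs meeting m_ℓ ≥ 2 give: ℓ=2 → 1; ℓ=3 → 2; ℓ=4 → 3; ℓ=5 → 4; ℓ=6 → 5.
Total orbitals: 1 + 2 + 3 + 4 + 5 = 15.

15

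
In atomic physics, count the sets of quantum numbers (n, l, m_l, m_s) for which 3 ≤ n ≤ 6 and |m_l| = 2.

Per-shell orbital counts meeting the constraint:
n=3 → 2; n=4 → 4; n=5 → 6; n=6 → 8.
Orbitals: 2 + 4 + 6 + 8 = 20. Including both spin states (m_s = ±1/2) gives 2 × 20 = 40 states.

40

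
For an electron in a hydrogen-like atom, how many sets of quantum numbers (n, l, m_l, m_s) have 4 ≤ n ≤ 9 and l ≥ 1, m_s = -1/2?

Go shell by shell, enumerating (l, m_l) with l ≥ 1:
n=4 → 15; n=5 → 24; n=6 → 35; n=7 → 48; n=8 → 63; n=9 → 80.
Orbitals: 15 + 24 + 35 + 48 + 63 + 80 = 265. With m_s fixed to -1/2 there is one state per orbital, so 265 states.

265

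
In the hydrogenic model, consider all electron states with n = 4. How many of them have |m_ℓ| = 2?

The n = 4 shell has ℓ = 0 through 3; check each.
The (ℓ, m_ℓ) pairs meeting |m_ℓ| = 2 give: ℓ=2 → 2; ℓ=3 → 2.
Orbitals: 2 + 2 = 4. Each orbital carries two spin states, so 4 × 2 = 8 states.

8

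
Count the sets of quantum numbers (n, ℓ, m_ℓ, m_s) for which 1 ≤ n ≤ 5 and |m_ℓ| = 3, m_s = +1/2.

6

Work shell by shell — for each n, count the (ℓ, m_ℓ) pairs that satisfy |m_ℓ| = 3:
n=4 → 2; n=5 → 4.
Orbitals: 2 + 4 = 6. With m_s fixed to +1/2 there is one state per orbital, so 6 states.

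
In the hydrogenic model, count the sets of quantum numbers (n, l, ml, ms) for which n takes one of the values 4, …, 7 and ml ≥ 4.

20

Go shell by shell, enumerating (l, ml) with ml ≥ 4:
n=5 → 1; n=6 → 3; n=7 → 6.
Orbitals: 1 + 3 + 6 = 10. Including both spin states (ms = ±1/2) gives 2 × 10 = 20 states.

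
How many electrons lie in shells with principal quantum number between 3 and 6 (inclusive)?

172

Shell n has n² orbitals: 3²=9 + 4²=16 + 5²=25 + 6²=36 = 86 orbitals.
Two spin states per orbital: 2 × 86 = 172 electrons.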